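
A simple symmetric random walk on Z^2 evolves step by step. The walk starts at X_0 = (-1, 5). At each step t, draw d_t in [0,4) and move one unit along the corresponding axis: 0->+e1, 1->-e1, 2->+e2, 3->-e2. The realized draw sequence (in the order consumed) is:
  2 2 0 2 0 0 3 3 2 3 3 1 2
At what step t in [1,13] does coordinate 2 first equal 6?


t=0: X=(-1, 5), d=2 → +e2, X_1=(-1, 6)
t=1: X=(-1, 6), d=2 → +e2, X_2=(-1, 7)
t=2: X=(-1, 7), d=0 → +e1, X_3=(0, 7)
t=3: X=(0, 7), d=2 → +e2, X_4=(0, 8)
t=4: X=(0, 8), d=0 → +e1, X_5=(1, 8)
t=5: X=(1, 8), d=0 → +e1, X_6=(2, 8)
t=6: X=(2, 8), d=3 → -e2, X_7=(2, 7)
t=7: X=(2, 7), d=3 → -e2, X_8=(2, 6)
t=8: X=(2, 6), d=2 → +e2, X_9=(2, 7)
t=9: X=(2, 7), d=3 → -e2, X_10=(2, 6)
t=10: X=(2, 6), d=3 → -e2, X_11=(2, 5)
t=11: X=(2, 5), d=1 → -e1, X_12=(1, 5)
t=12: X=(1, 5), d=2 → +e2, X_13=(1, 6)

1


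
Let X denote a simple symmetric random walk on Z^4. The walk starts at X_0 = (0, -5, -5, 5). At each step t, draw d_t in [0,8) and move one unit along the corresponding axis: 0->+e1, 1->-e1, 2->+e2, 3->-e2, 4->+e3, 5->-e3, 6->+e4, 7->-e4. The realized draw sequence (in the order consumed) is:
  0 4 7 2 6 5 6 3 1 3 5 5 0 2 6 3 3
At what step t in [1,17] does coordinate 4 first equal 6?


t=0: X=(0, -5, -5, 5), d=0 → +e1, X_1=(1, -5, -5, 5)
t=1: X=(1, -5, -5, 5), d=4 → +e3, X_2=(1, -5, -4, 5)
t=2: X=(1, -5, -4, 5), d=7 → -e4, X_3=(1, -5, -4, 4)
t=3: X=(1, -5, -4, 4), d=2 → +e2, X_4=(1, -4, -4, 4)
t=4: X=(1, -4, -4, 4), d=6 → +e4, X_5=(1, -4, -4, 5)
t=5: X=(1, -4, -4, 5), d=5 → -e3, X_6=(1, -4, -5, 5)
t=6: X=(1, -4, -5, 5), d=6 → +e4, X_7=(1, -4, -5, 6)
t=7: X=(1, -4, -5, 6), d=3 → -e2, X_8=(1, -5, -5, 6)
t=8: X=(1, -5, -5, 6), d=1 → -e1, X_9=(0, -5, -5, 6)
t=9: X=(0, -5, -5, 6), d=3 → -e2, X_10=(0, -6, -5, 6)
t=10: X=(0, -6, -5, 6), d=5 → -e3, X_11=(0, -6, -6, 6)
t=11: X=(0, -6, -6, 6), d=5 → -e3, X_12=(0, -6, -7, 6)
t=12: X=(0, -6, -7, 6), d=0 → +e1, X_13=(1, -6, -7, 6)
t=13: X=(1, -6, -7, 6), d=2 → +e2, X_14=(1, -5, -7, 6)
t=14: X=(1, -5, -7, 6), d=6 → +e4, X_15=(1, -5, -7, 7)
t=15: X=(1, -5, -7, 7), d=3 → -e2, X_16=(1, -6, -7, 7)
t=16: X=(1, -6, -7, 7), d=3 → -e2, X_17=(1, -7, -7, 7)

7


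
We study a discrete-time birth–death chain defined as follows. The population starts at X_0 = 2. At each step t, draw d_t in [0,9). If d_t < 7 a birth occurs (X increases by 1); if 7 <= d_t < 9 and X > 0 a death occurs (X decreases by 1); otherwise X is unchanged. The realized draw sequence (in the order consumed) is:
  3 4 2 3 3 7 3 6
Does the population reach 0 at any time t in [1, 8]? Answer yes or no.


t=0: X=2, d=3 → birth, X_1=3
t=1: X=3, d=4 → birth, X_2=4
t=2: X=4, d=2 → birth, X_3=5
t=3: X=5, d=3 → birth, X_4=6
t=4: X=6, d=3 → birth, X_5=7
t=5: X=7, d=7 → death, X_6=6
t=6: X=6, d=3 → birth, X_7=7
t=7: X=7, d=6 → birth, X_8=8

no


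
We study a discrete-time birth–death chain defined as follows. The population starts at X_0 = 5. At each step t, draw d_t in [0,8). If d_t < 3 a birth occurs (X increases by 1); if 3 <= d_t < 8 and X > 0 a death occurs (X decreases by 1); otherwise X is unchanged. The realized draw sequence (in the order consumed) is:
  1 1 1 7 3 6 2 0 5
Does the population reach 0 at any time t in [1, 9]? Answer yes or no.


t=0: X=5, d=1 → birth, X_1=6
t=1: X=6, d=1 → birth, X_2=7
t=2: X=7, d=1 → birth, X_3=8
t=3: X=8, d=7 → death, X_4=7
t=4: X=7, d=3 → death, X_5=6
t=5: X=6, d=6 → death, X_6=5
t=6: X=5, d=2 → birth, X_7=6
t=7: X=6, d=0 → birth, X_8=7
t=8: X=7, d=5 → death, X_9=6

no


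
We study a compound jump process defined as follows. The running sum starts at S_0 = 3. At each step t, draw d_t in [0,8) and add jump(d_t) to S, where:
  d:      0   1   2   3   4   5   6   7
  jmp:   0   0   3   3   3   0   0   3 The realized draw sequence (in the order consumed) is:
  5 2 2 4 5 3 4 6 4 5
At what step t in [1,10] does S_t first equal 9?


t=0: S=3, d=5, jump=0, S_1=3
t=1: S=3, d=2, jump=3, S_2=6
t=2: S=6, d=2, jump=3, S_3=9
t=3: S=9, d=4, jump=3, S_4=12
t=4: S=12, d=5, jump=0, S_5=12
t=5: S=12, d=3, jump=3, S_6=15
t=6: S=15, d=4, jump=3, S_7=18
t=7: S=18, d=6, jump=0, S_8=18
t=8: S=18, d=4, jump=3, S_9=21
t=9: S=21, d=5, jump=0, S_10=21

3


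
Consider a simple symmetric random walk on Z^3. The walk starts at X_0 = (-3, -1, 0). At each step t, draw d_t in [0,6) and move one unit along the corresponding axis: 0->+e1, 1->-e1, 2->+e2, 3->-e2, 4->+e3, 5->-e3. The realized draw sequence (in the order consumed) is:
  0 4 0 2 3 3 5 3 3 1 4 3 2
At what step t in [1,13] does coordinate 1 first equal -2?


t=0: X=(-3, -1, 0), d=0 → +e1, X_1=(-2, -1, 0)
t=1: X=(-2, -1, 0), d=4 → +e3, X_2=(-2, -1, 1)
t=2: X=(-2, -1, 1), d=0 → +e1, X_3=(-1, -1, 1)
t=3: X=(-1, -1, 1), d=2 → +e2, X_4=(-1, 0, 1)
t=4: X=(-1, 0, 1), d=3 → -e2, X_5=(-1, -1, 1)
t=5: X=(-1, -1, 1), d=3 → -e2, X_6=(-1, -2, 1)
t=6: X=(-1, -2, 1), d=5 → -e3, X_7=(-1, -2, 0)
t=7: X=(-1, -2, 0), d=3 → -e2, X_8=(-1, -3, 0)
t=8: X=(-1, -3, 0), d=3 → -e2, X_9=(-1, -4, 0)
t=9: X=(-1, -4, 0), d=1 → -e1, X_10=(-2, -4, 0)
t=10: X=(-2, -4, 0), d=4 → +e3, X_11=(-2, -4, 1)
t=11: X=(-2, -4, 1), d=3 → -e2, X_12=(-2, -5, 1)
t=12: X=(-2, -5, 1), d=2 → +e2, X_13=(-2, -4, 1)

1


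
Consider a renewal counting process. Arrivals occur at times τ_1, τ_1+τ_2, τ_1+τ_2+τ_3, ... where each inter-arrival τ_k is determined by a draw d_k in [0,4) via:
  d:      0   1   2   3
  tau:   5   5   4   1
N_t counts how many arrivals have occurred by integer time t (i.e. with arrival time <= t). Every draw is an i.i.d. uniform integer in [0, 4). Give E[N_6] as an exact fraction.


Inter-arrival values over d=0..3: [5, 5, 4, 1]
Each d has probability 1/4, so the pmf of τ is: f(1) = 1/4, f(4) = 1/4, f(5) = 1/2
Renewal equation for m(n) = E[N_n]: condition on τ_1 = k (if k <= n, one arrival plus a fresh copy on the remaining n−k steps): m(n) = F(n) + Σ_{k<=n} f(k)·m(n−k), where F(n) = P(τ <= n) and m(0) = 0
m(1) = F(1) = 1/4
m(2) = F(2) + f(1)·m(1) = 1/4 + 1/4·1/4 = 5/16
m(3) = F(3) + f(1)·m(2) = 1/4 + 1/4·5/16 = 21/64
m(4) = F(4) + f(1)·m(3) = 1/2 + 1/4·21/64 = 149/256
m(5) = F(5) + f(1)·m(4) + f(4)·m(1) = 1 + 1/4·149/256 + 1/4·1/4 = 1237/1024
m(6) = F(6) + f(1)·m(5) + f(4)·m(2) + f(5)·m(1) = 1 + 1/4·1237/1024 + 1/4·5/16 + 1/2·1/4 = 6165/4096
E[N_6] = m(6) = 6165/4096

6165/4096


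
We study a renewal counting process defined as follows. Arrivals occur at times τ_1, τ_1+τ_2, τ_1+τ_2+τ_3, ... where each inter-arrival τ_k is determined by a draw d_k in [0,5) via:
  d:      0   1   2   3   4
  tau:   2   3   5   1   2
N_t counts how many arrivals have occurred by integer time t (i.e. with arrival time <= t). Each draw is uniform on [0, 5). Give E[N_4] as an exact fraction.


Inter-arrival values over d=0..4: [2, 3, 5, 1, 2]
Each d has probability 1/5, so the pmf of τ is: f(1) = 1/5, f(2) = 2/5, f(3) = 1/5, f(5) = 1/5
Renewal equation for m(n) = E[N_n]: condition on τ_1 = k (if k <= n, one arrival plus a fresh copy on the remaining n−k steps): m(n) = F(n) + Σ_{k<=n} f(k)·m(n−k), where F(n) = P(τ <= n) and m(0) = 0
m(1) = F(1) = 1/5
m(2) = F(2) + f(1)·m(1) = 3/5 + 1/5·1/5 = 16/25
m(3) = F(3) + f(1)·m(2) + f(2)·m(1) = 4/5 + 1/5·16/25 + 2/5·1/5 = 126/125
m(4) = F(4) + f(1)·m(3) + f(2)·m(2) + f(3)·m(1) = 4/5 + 1/5·126/125 + 2/5·16/25 + 1/5·1/5 = 811/625
E[N_4] = m(4) = 811/625

811/625


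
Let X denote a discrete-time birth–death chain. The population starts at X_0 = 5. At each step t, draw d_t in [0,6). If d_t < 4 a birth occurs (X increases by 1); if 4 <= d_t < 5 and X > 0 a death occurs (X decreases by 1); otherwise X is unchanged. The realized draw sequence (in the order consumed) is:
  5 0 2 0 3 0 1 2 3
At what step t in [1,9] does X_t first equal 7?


3

t=0: X=5, d=5 → hold, X_1=5
t=1: X=5, d=0 → birth, X_2=6
t=2: X=6, d=2 → birth, X_3=7
t=3: X=7, d=0 → birth, X_4=8
t=4: X=8, d=3 → birth, X_5=9
t=5: X=9, d=0 → birth, X_6=10
t=6: X=10, d=1 → birth, X_7=11
t=7: X=11, d=2 → birth, X_8=12
t=8: X=12, d=3 → birth, X_9=13


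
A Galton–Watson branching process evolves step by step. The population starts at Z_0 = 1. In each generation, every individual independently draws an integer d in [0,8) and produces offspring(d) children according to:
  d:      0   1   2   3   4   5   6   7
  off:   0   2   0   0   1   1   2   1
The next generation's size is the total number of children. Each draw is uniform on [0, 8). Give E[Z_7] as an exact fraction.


823543/2097152

Outcome values over d=0..7: [0, 2, 0, 0, 1, 1, 2, 1]
Σy = 7, Σy² = 11, M = 8
μ = 7/8 = 7/8,  σ² = 11/8 − (7/8)² = 39/64
E[Z_0] = 1
E[Z_1] = 7/8·E[Z_0] = 7/8
E[Z_2] = 7/8·E[Z_1] = 49/64
E[Z_3] = 7/8·E[Z_2] = 343/512
E[Z_4] = 7/8·E[Z_3] = 2401/4096
E[Z_5] = 7/8·E[Z_4] = 16807/32768
E[Z_6] = 7/8·E[Z_5] = 117649/262144
E[Z_7] = 7/8·E[Z_6] = 823543/2097152


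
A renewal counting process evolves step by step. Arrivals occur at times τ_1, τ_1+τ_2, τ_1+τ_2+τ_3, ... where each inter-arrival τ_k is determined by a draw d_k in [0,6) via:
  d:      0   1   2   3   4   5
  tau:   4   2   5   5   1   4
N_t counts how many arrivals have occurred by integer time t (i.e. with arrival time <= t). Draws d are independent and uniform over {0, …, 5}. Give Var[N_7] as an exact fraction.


Inter-arrival values over d=0..5: [4, 2, 5, 5, 1, 4]
Each d has probability 1/6, so the pmf of τ is: f(1) = 1/6, f(2) = 1/6, f(4) = 1/3, f(5) = 1/3
Let p_n(j) = P(N_n = j), with p_0 = [1]. Condition on τ_1: p_n(0) = P(τ > n), and for j >= 1, p_n(j) = Σ_{k<=n} f(k)·p_{n−k}(j−1)
p_1 = [5/6, 1/6]  (j = 0..1)
p_2 = [2/3, 11/36, 1/36]  (j = 0..2)
p_3 = [2/3, 1/4, 17/216, 1/216]  (j = 0..3)
p_4 = [1/3, 5/9, 5/54, 23/1296, 1/1296]  (j = 0..4)
p_5 = [0, 7/9, 41/216, 37/1296, 29/7776, 1/7776]  (j = 0..5)
p_6 = [0, 5/9, 41/108, 73/1296, 5/648, 35/46656, 1/46656]  (j = 0..6)
p_7 = [0, 4/9, 11/27, 169/1296, 61/3888, 89/46656, 41/279936, 1/279936]  (j = 0..7)
E[N_7] = Σ j·p_7(j) = 482515/279936;  E[N_7²] = Σ j²·p_7(j) = 994291/279936
Var[N_7] = 994291/279936 − (482515/279936)² = 45517120151/78364164096

45517120151/78364164096


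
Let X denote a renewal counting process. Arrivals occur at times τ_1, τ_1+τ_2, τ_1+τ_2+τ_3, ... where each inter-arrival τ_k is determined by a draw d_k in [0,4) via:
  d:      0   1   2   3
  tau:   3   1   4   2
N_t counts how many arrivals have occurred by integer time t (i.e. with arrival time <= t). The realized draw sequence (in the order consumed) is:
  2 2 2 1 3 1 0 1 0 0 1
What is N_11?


2

draw d_1=2: τ_1=4, arrival time A_1=4
draw d_2=2: τ_2=4, arrival time A_2=8
draw d_3=2: τ_3=4, arrival time A_3=12
draw d_4=1: τ_4=1, arrival time A_4=13
draw d_5=3: τ_5=2, arrival time A_5=15
draw d_6=1: τ_6=1, arrival time A_6=16
draw d_7=0: τ_7=3, arrival time A_7=19
draw d_8=1: τ_8=1, arrival time A_8=20
draw d_9=0: τ_9=3, arrival time A_9=23
draw d_10=0: τ_10=3, arrival time A_10=26
draw d_11=1: τ_11=1, arrival time A_11=27
N_t over t=0..11: 0:0 1:0 2:0 3:0 4:1 5:1 6:1 7:1 8:2 9:2 10:2 11:2


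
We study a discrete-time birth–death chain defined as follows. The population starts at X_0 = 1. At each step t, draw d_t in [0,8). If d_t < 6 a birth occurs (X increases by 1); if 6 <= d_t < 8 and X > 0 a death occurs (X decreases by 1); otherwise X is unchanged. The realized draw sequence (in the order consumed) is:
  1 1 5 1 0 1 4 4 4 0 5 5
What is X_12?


13

t=0: X=1, d=1 → birth, X_1=2
t=1: X=2, d=1 → birth, X_2=3
t=2: X=3, d=5 → birth, X_3=4
t=3: X=4, d=1 → birth, X_4=5
t=4: X=5, d=0 → birth, X_5=6
t=5: X=6, d=1 → birth, X_6=7
t=6: X=7, d=4 → birth, X_7=8
t=7: X=8, d=4 → birth, X_8=9
t=8: X=9, d=4 → birth, X_9=10
t=9: X=10, d=0 → birth, X_10=11
t=10: X=11, d=5 → birth, X_11=12
t=11: X=12, d=5 → birth, X_12=13


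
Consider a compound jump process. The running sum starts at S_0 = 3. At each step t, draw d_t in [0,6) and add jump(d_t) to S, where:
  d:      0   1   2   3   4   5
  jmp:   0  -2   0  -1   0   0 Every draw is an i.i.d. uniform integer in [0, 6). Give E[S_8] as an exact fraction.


-1

Outcome values over d=0..5: [0, -2, 0, -1, 0, 0]
Σy = -3, Σy² = 5, M = 6
μ = -3/6 = -1/2,  σ² = 5/6 − (-1/2)² = 7/12
E[S_8] = 3 + 8·(-1/2) = -1


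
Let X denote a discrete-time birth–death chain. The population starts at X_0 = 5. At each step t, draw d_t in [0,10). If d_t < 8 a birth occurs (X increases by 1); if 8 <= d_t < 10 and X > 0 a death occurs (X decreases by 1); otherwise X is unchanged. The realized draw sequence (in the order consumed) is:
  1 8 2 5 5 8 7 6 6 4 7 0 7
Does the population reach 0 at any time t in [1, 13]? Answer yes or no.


t=0: X=5, d=1 → birth, X_1=6
t=1: X=6, d=8 → death, X_2=5
t=2: X=5, d=2 → birth, X_3=6
t=3: X=6, d=5 → birth, X_4=7
t=4: X=7, d=5 → birth, X_5=8
t=5: X=8, d=8 → death, X_6=7
t=6: X=7, d=7 → birth, X_7=8
t=7: X=8, d=6 → birth, X_8=9
t=8: X=9, d=6 → birth, X_9=10
t=9: X=10, d=4 → birth, X_10=11
t=10: X=11, d=7 → birth, X_11=12
t=11: X=12, d=0 → birth, X_12=13
t=12: X=13, d=7 → birth, X_13=14

no


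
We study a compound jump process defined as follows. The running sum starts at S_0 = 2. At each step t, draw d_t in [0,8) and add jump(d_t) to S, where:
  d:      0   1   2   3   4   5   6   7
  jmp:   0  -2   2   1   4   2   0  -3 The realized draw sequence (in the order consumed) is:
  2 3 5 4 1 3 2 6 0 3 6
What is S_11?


13

t=0: S=2, d=2, jump=2, S_1=4
t=1: S=4, d=3, jump=1, S_2=5
t=2: S=5, d=5, jump=2, S_3=7
t=3: S=7, d=4, jump=4, S_4=11
t=4: S=11, d=1, jump=-2, S_5=9
t=5: S=9, d=3, jump=1, S_6=10
t=6: S=10, d=2, jump=2, S_7=12
t=7: S=12, d=6, jump=0, S_8=12
t=8: S=12, d=0, jump=0, S_9=12
t=9: S=12, d=3, jump=1, S_10=13
t=10: S=13, d=6, jump=0, S_11=13


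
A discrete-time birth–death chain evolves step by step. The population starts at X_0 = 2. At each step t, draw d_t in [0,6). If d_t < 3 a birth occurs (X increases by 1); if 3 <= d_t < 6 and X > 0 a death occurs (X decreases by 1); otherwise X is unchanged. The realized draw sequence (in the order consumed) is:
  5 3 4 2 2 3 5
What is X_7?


t=0: X=2, d=5 → death, X_1=1
t=1: X=1, d=3 → death, X_2=0
t=2: X=0, d=4 → hold, X_3=0
t=3: X=0, d=2 → birth, X_4=1
t=4: X=1, d=2 → birth, X_5=2
t=5: X=2, d=3 → death, X_6=1
t=6: X=1, d=5 → death, X_7=0

0


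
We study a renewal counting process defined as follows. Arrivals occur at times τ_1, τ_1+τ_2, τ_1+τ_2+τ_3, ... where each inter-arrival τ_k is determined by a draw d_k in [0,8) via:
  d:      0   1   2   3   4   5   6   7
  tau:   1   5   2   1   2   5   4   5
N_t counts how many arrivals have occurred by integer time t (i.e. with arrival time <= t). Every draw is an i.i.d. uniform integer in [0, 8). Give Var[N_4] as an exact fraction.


Inter-arrival values over d=0..7: [1, 5, 2, 1, 2, 5, 4, 5]
Each d has probability 1/8, so the pmf of τ is: f(1) = 1/4, f(2) = 1/4, f(4) = 1/8, f(5) = 3/8
Let p_n(j) = P(N_n = j), with p_0 = [1]. Condition on τ_1: p_n(0) = P(τ > n), and for j >= 1, p_n(j) = Σ_{k<=n} f(k)·p_{n−k}(j−1)
p_1 = [3/4, 1/4]  (j = 0..1)
p_2 = [1/2, 7/16, 1/16]  (j = 0..2)
p_3 = [1/2, 5/16, 11/64, 1/64]  (j = 0..3)
p_4 = [3/8, 3/8, 3/16, 15/256, 1/256]  (j = 0..4)
E[N_4] = Σ j·p_4(j) = 241/256;  E[N_4²] = Σ j²·p_4(j) = 439/256
Var[N_4] = 439/256 − (241/256)² = 54303/65536

54303/65536


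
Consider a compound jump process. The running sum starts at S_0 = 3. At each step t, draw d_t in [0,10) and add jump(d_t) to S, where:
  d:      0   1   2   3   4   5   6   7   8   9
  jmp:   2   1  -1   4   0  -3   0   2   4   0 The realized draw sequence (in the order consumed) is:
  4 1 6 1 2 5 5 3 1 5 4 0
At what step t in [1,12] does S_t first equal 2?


8

t=0: S=3, d=4, jump=0, S_1=3
t=1: S=3, d=1, jump=1, S_2=4
t=2: S=4, d=6, jump=0, S_3=4
t=3: S=4, d=1, jump=1, S_4=5
t=4: S=5, d=2, jump=-1, S_5=4
t=5: S=4, d=5, jump=-3, S_6=1
t=6: S=1, d=5, jump=-3, S_7=-2
t=7: S=-2, d=3, jump=4, S_8=2
t=8: S=2, d=1, jump=1, S_9=3
t=9: S=3, d=5, jump=-3, S_10=0
t=10: S=0, d=4, jump=0, S_11=0
t=11: S=0, d=0, jump=2, S_12=2


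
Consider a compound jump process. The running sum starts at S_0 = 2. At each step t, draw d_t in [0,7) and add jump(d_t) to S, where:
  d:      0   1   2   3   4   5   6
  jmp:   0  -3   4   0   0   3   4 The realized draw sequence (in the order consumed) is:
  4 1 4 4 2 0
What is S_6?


3

t=0: S=2, d=4, jump=0, S_1=2
t=1: S=2, d=1, jump=-3, S_2=-1
t=2: S=-1, d=4, jump=0, S_3=-1
t=3: S=-1, d=4, jump=0, S_4=-1
t=4: S=-1, d=2, jump=4, S_5=3
t=5: S=3, d=0, jump=0, S_6=3


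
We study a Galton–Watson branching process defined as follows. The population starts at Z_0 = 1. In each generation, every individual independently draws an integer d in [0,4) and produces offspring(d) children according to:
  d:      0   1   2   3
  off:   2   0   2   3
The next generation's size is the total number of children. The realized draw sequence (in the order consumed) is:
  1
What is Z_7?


0

gen 0: Z_0=1, draws=[1], offspring=[0], Z_1=0
gen 1: Z_1=0, draws=[], offspring=[], Z_2=0
gen 2: Z_2=0, draws=[], offspring=[], Z_3=0
gen 3: Z_3=0, draws=[], offspring=[], Z_4=0
gen 4: Z_4=0, draws=[], offspring=[], Z_5=0
gen 5: Z_5=0, draws=[], offspring=[], Z_6=0
gen 6: Z_6=0, draws=[], offspring=[], Z_7=0


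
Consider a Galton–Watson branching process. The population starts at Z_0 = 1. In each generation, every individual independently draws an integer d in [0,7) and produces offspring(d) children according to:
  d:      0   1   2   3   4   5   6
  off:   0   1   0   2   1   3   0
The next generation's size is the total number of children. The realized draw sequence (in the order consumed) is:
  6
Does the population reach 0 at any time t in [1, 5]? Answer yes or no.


yes

gen 0: Z_0=1, draws=[6], offspring=[0], Z_1=0
gen 1: Z_1=0, draws=[], offspring=[], Z_2=0
gen 2: Z_2=0, draws=[], offspring=[], Z_3=0
gen 3: Z_3=0, draws=[], offspring=[], Z_4=0
gen 4: Z_4=0, draws=[], offspring=[], Z_5=0


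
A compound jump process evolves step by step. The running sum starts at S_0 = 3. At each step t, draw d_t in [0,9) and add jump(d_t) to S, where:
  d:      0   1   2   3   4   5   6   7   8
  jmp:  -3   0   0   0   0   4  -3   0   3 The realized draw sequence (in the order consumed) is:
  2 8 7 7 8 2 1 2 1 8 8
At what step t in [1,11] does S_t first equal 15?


11

t=0: S=3, d=2, jump=0, S_1=3
t=1: S=3, d=8, jump=3, S_2=6
t=2: S=6, d=7, jump=0, S_3=6
t=3: S=6, d=7, jump=0, S_4=6
t=4: S=6, d=8, jump=3, S_5=9
t=5: S=9, d=2, jump=0, S_6=9
t=6: S=9, d=1, jump=0, S_7=9
t=7: S=9, d=2, jump=0, S_8=9
t=8: S=9, d=1, jump=0, S_9=9
t=9: S=9, d=8, jump=3, S_10=12
t=10: S=12, d=8, jump=3, S_11=15


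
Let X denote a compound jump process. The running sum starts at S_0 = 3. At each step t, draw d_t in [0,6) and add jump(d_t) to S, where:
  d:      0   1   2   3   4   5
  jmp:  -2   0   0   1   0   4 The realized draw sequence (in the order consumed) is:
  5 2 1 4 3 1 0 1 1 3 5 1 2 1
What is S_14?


t=0: S=3, d=5, jump=4, S_1=7
t=1: S=7, d=2, jump=0, S_2=7
t=2: S=7, d=1, jump=0, S_3=7
t=3: S=7, d=4, jump=0, S_4=7
t=4: S=7, d=3, jump=1, S_5=8
t=5: S=8, d=1, jump=0, S_6=8
t=6: S=8, d=0, jump=-2, S_7=6
t=7: S=6, d=1, jump=0, S_8=6
t=8: S=6, d=1, jump=0, S_9=6
t=9: S=6, d=3, jump=1, S_10=7
t=10: S=7, d=5, jump=4, S_11=11
t=11: S=11, d=1, jump=0, S_12=11
t=12: S=11, d=2, jump=0, S_13=11
t=13: S=11, d=1, jump=0, S_14=11

11


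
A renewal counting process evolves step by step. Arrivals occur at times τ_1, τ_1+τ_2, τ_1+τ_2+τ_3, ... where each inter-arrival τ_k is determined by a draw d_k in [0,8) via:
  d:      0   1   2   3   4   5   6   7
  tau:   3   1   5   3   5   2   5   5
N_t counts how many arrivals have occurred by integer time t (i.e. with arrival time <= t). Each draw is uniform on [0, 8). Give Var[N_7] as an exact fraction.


Inter-arrival values over d=0..7: [3, 1, 5, 3, 5, 2, 5, 5]
Each d has probability 1/8, so the pmf of τ is: f(1) = 1/8, f(2) = 1/8, f(3) = 1/4, f(5) = 1/2
Let p_n(j) = P(N_n = j), with p_0 = [1]. Condition on τ_1: p_n(0) = P(τ > n), and for j >= 1, p_n(j) = Σ_{k<=n} f(k)·p_{n−k}(j−1)
p_1 = [7/8, 1/8]  (j = 0..1)
p_2 = [3/4, 15/64, 1/64]  (j = 0..2)
p_3 = [1/2, 29/64, 23/512, 1/512]  (j = 0..3)
p_4 = [1/2, 3/8, 15/128, 31/4096, 1/4096]  (j = 0..4)
p_5 = [0, 13/16, 83/512, 99/4096, 39/32768, 1/32768]  (j = 0..5)
p_6 = [0, 5/8, 83/256, 189/4096, 73/16384, 47/262144, 1/262144]  (j = 0..6)
p_7 = [0, 1/2, 25/64, 401/4096, 175/16384, 201/262144, 55/2097152, 1/2097152]  (j = 0..7)
E[N_7] = Σ j·p_7(j) = 3400889/2097152;  E[N_7²] = Σ j²·p_7(j) = 6573813/2097152
Var[N_7] = 6573813/2097152 − (3400889/2097152)² = 2220239090255/4398046511104

2220239090255/4398046511104


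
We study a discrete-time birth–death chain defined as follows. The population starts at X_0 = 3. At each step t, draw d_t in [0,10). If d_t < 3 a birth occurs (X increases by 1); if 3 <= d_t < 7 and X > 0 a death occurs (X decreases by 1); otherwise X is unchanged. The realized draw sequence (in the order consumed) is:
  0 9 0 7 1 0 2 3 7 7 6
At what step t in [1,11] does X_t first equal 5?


3

t=0: X=3, d=0 → birth, X_1=4
t=1: X=4, d=9 → hold, X_2=4
t=2: X=4, d=0 → birth, X_3=5
t=3: X=5, d=7 → hold, X_4=5
t=4: X=5, d=1 → birth, X_5=6
t=5: X=6, d=0 → birth, X_6=7
t=6: X=7, d=2 → birth, X_7=8
t=7: X=8, d=3 → death, X_8=7
t=8: X=7, d=7 → hold, X_9=7
t=9: X=7, d=7 → hold, X_10=7
t=10: X=7, d=6 → death, X_11=6


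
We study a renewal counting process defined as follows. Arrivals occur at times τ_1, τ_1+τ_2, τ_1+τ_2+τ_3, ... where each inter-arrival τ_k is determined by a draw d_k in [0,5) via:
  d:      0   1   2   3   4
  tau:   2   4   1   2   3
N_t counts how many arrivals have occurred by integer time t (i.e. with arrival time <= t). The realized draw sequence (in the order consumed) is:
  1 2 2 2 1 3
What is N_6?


draw d_1=1: τ_1=4, arrival time A_1=4
draw d_2=2: τ_2=1, arrival time A_2=5
draw d_3=2: τ_3=1, arrival time A_3=6
draw d_4=2: τ_4=1, arrival time A_4=7
draw d_5=1: τ_5=4, arrival time A_5=11
draw d_6=3: τ_6=2, arrival time A_6=13
N_t over t=0..6: 0:0 1:0 2:0 3:0 4:1 5:2 6:3

3


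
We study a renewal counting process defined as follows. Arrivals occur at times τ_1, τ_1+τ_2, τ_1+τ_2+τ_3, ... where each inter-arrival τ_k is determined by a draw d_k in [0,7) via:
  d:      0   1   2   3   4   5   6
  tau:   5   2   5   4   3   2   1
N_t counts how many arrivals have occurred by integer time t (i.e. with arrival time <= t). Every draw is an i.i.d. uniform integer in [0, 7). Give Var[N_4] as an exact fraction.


Inter-arrival values over d=0..6: [5, 2, 5, 4, 3, 2, 1]
Each d has probability 1/7, so the pmf of τ is: f(1) = 1/7, f(2) = 2/7, f(3) = 1/7, f(4) = 1/7, f(5) = 2/7
Let p_n(j) = P(N_n = j), with p_0 = [1]. Condition on τ_1: p_n(0) = P(τ > n), and for j >= 1, p_n(j) = Σ_{k<=n} f(k)·p_{n−k}(j−1)
p_1 = [6/7, 1/7]  (j = 0..1)
p_2 = [4/7, 20/49, 1/49]  (j = 0..2)
p_3 = [3/7, 23/49, 34/343, 1/343]  (j = 0..3)
p_4 = [2/7, 24/49, 10/49, 48/2401, 1/2401]  (j = 0..4)
E[N_4] = Σ j·p_4(j) = 2304/2401;  E[N_4²] = Σ j²·p_4(j) = 512/343
Var[N_4] = 512/343 − (2304/2401)² = 3296768/5764801

3296768/5764801


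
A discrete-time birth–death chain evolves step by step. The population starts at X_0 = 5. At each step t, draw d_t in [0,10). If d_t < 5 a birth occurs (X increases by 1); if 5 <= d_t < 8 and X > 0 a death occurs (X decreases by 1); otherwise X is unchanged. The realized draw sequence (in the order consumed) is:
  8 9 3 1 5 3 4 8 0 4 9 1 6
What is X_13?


t=0: X=5, d=8 → hold, X_1=5
t=1: X=5, d=9 → hold, X_2=5
t=2: X=5, d=3 → birth, X_3=6
t=3: X=6, d=1 → birth, X_4=7
t=4: X=7, d=5 → death, X_5=6
t=5: X=6, d=3 → birth, X_6=7
t=6: X=7, d=4 → birth, X_7=8
t=7: X=8, d=8 → hold, X_8=8
t=8: X=8, d=0 → birth, X_9=9
t=9: X=9, d=4 → birth, X_10=10
t=10: X=10, d=9 → hold, X_11=10
t=11: X=10, d=1 → birth, X_12=11
t=12: X=11, d=6 → death, X_13=10

10


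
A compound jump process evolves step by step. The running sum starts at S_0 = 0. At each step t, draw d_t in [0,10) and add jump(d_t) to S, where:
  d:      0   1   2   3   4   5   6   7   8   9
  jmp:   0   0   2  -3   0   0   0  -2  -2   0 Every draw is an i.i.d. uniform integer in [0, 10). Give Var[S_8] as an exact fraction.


74/5

Outcome values over d=0..9: [0, 0, 2, -3, 0, 0, 0, -2, -2, 0]
Σy = -5, Σy² = 21, M = 10
μ = -5/10 = -1/2,  σ² = 21/10 − (-1/2)² = 37/20
Independent increments: Var[S_8] = 8·σ² = 8·(37/20) = 74/5


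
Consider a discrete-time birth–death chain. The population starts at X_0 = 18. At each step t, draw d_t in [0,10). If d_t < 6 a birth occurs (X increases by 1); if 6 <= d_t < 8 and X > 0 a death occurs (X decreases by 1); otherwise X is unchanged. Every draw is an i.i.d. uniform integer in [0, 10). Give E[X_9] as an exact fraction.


X can drop by at most 1 per step and X_0 = 18 > T = 9, so X_t >= 18 − t >= 9 > 0 for every t <= 9: the floor at 0 (the 'and X > 0' condition) never binds. Hence X_9 = X_0 + Σ_{t<9} Y_t with i.i.d. increments Y_t = y(d_t) ∈ {+1, −1, 0}.
Outcome values over d=0..9: [1, 1, 1, 1, 1, 1, -1, -1, 0, 0]
Σy = 4, Σy² = 8, M = 10
μ = 4/10 = 2/5,  σ² = 8/10 − (2/5)² = 16/25
E[X_9] = 18 + 9·(2/5) = 108/5

108/5


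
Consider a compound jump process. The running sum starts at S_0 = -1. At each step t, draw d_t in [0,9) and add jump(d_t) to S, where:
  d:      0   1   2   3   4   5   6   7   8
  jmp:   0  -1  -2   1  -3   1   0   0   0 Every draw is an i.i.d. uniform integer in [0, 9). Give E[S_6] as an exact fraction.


-11/3

Outcome values over d=0..8: [0, -1, -2, 1, -3, 1, 0, 0, 0]
Σy = -4, Σy² = 16, M = 9
μ = -4/9 = -4/9,  σ² = 16/9 − (-4/9)² = 128/81
E[S_6] = -1 + 6·(-4/9) = -11/3


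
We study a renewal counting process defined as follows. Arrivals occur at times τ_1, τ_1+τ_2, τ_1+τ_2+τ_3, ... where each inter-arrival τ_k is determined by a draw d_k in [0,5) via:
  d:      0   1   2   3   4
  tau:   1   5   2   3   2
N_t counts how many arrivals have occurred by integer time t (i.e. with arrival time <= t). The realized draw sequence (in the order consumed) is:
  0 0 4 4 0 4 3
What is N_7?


5

draw d_1=0: τ_1=1, arrival time A_1=1
draw d_2=0: τ_2=1, arrival time A_2=2
draw d_3=4: τ_3=2, arrival time A_3=4
draw d_4=4: τ_4=2, arrival time A_4=6
draw d_5=0: τ_5=1, arrival time A_5=7
draw d_6=4: τ_6=2, arrival time A_6=9
draw d_7=3: τ_7=3, arrival time A_7=12
N_t over t=0..7: 0:0 1:1 2:2 3:2 4:3 5:3 6:4 7:5


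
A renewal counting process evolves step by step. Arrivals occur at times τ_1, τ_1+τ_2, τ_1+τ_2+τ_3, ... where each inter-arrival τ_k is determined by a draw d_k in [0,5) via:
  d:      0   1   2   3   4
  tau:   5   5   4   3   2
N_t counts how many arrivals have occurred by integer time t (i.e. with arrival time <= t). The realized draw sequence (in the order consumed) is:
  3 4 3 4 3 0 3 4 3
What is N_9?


3

draw d_1=3: τ_1=3, arrival time A_1=3
draw d_2=4: τ_2=2, arrival time A_2=5
draw d_3=3: τ_3=3, arrival time A_3=8
draw d_4=4: τ_4=2, arrival time A_4=10
draw d_5=3: τ_5=3, arrival time A_5=13
draw d_6=0: τ_6=5, arrival time A_6=18
draw d_7=3: τ_7=3, arrival time A_7=21
draw d_8=4: τ_8=2, arrival time A_8=23
draw d_9=3: τ_9=3, arrival time A_9=26
N_t over t=0..9: 0:0 1:0 2:0 3:1 4:1 5:2 6:2 7:2 8:3 9:3


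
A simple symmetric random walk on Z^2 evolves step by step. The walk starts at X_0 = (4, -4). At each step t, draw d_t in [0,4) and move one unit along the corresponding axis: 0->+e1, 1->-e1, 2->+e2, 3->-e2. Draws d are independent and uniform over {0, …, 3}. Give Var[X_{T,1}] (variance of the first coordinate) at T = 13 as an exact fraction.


Outcome values over d=0..3: [1, -1, 0, 0]
Σy = 0, Σy² = 2, M = 4
μ = 0/4 = 0,  σ² = 2/4 − (0)² = 1/2
Independent increments: Var[X_13] = 13·σ² = 13·(1/2) = 13/2

13/2


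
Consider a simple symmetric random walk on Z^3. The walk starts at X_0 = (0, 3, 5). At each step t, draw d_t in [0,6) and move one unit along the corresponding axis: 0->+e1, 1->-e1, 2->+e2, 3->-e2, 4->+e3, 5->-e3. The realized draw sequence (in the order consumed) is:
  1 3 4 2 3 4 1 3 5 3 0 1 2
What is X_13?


t=0: X=(0, 3, 5), d=1 → -e1, X_1=(-1, 3, 5)
t=1: X=(-1, 3, 5), d=3 → -e2, X_2=(-1, 2, 5)
t=2: X=(-1, 2, 5), d=4 → +e3, X_3=(-1, 2, 6)
t=3: X=(-1, 2, 6), d=2 → +e2, X_4=(-1, 3, 6)
t=4: X=(-1, 3, 6), d=3 → -e2, X_5=(-1, 2, 6)
t=5: X=(-1, 2, 6), d=4 → +e3, X_6=(-1, 2, 7)
t=6: X=(-1, 2, 7), d=1 → -e1, X_7=(-2, 2, 7)
t=7: X=(-2, 2, 7), d=3 → -e2, X_8=(-2, 1, 7)
t=8: X=(-2, 1, 7), d=5 → -e3, X_9=(-2, 1, 6)
t=9: X=(-2, 1, 6), d=3 → -e2, X_10=(-2, 0, 6)
t=10: X=(-2, 0, 6), d=0 → +e1, X_11=(-1, 0, 6)
t=11: X=(-1, 0, 6), d=1 → -e1, X_12=(-2, 0, 6)
t=12: X=(-2, 0, 6), d=2 → +e2, X_13=(-2, 1, 6)

(-2, 1, 6)


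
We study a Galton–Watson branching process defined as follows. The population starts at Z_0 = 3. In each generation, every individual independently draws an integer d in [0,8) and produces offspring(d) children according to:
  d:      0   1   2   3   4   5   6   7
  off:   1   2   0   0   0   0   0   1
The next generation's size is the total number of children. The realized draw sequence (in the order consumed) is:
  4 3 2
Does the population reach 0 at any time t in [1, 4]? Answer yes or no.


gen 0: Z_0=3, draws=[4, 3, 2], offspring=[0, 0, 0], Z_1=0
gen 1: Z_1=0, draws=[], offspring=[], Z_2=0
gen 2: Z_2=0, draws=[], offspring=[], Z_3=0
gen 3: Z_3=0, draws=[], offspring=[], Z_4=0

yes


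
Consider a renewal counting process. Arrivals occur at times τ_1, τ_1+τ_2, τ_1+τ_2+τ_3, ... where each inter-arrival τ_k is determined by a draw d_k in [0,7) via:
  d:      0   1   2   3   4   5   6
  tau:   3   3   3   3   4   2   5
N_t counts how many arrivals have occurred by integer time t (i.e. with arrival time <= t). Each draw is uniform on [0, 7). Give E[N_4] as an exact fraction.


43/49

Inter-arrival values over d=0..6: [3, 3, 3, 3, 4, 2, 5]
Each d has probability 1/7, so the pmf of τ is: f(2) = 1/7, f(3) = 4/7, f(4) = 1/7, f(5) = 1/7
Renewal equation for m(n) = E[N_n]: condition on τ_1 = k (if k <= n, one arrival plus a fresh copy on the remaining n−k steps): m(n) = F(n) + Σ_{k<=n} f(k)·m(n−k), where F(n) = P(τ <= n) and m(0) = 0
m(1) = F(1) = 0
m(2) = F(2) = 1/7
m(3) = F(3) = 5/7
m(4) = F(4) + f(2)·m(2) = 6/7 + 1/7·1/7 = 43/49
E[N_4] = m(4) = 43/49


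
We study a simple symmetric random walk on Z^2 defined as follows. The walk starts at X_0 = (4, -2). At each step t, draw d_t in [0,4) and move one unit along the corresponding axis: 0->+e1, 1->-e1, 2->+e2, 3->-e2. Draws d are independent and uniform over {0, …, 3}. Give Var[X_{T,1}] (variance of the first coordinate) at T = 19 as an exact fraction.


Outcome values over d=0..3: [1, -1, 0, 0]
Σy = 0, Σy² = 2, M = 4
μ = 0/4 = 0,  σ² = 2/4 − (0)² = 1/2
Independent increments: Var[X_19] = 19·σ² = 19·(1/2) = 19/2

19/2


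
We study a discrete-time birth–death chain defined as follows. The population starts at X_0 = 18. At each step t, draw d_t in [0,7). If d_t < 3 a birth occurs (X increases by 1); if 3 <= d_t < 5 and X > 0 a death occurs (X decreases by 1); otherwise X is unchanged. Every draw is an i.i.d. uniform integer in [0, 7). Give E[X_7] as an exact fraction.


X can drop by at most 1 per step and X_0 = 18 > T = 7, so X_t >= 18 − t >= 11 > 0 for every t <= 7: the floor at 0 (the 'and X > 0' condition) never binds. Hence X_7 = X_0 + Σ_{t<7} Y_t with i.i.d. increments Y_t = y(d_t) ∈ {+1, −1, 0}.
Outcome values over d=0..6: [1, 1, 1, -1, -1, 0, 0]
Σy = 1, Σy² = 5, M = 7
μ = 1/7 = 1/7,  σ² = 5/7 − (1/7)² = 34/49
E[X_7] = 18 + 7·(1/7) = 19

19


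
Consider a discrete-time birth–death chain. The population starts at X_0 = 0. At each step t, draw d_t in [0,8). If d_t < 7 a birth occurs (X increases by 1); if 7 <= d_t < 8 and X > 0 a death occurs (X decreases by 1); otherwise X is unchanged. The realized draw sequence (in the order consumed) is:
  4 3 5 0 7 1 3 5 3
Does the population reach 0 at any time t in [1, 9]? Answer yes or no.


no

t=0: X=0, d=4 → birth, X_1=1
t=1: X=1, d=3 → birth, X_2=2
t=2: X=2, d=5 → birth, X_3=3
t=3: X=3, d=0 → birth, X_4=4
t=4: X=4, d=7 → death, X_5=3
t=5: X=3, d=1 → birth, X_6=4
t=6: X=4, d=3 → birth, X_7=5
t=7: X=5, d=5 → birth, X_8=6
t=8: X=6, d=3 → birth, X_9=7


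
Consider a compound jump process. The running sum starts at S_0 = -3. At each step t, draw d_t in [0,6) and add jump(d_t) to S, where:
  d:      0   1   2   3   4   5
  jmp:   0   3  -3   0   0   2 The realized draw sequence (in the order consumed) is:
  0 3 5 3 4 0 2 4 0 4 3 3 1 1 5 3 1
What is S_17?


7

t=0: S=-3, d=0, jump=0, S_1=-3
t=1: S=-3, d=3, jump=0, S_2=-3
t=2: S=-3, d=5, jump=2, S_3=-1
t=3: S=-1, d=3, jump=0, S_4=-1
t=4: S=-1, d=4, jump=0, S_5=-1
t=5: S=-1, d=0, jump=0, S_6=-1
t=6: S=-1, d=2, jump=-3, S_7=-4
t=7: S=-4, d=4, jump=0, S_8=-4
t=8: S=-4, d=0, jump=0, S_9=-4
t=9: S=-4, d=4, jump=0, S_10=-4
t=10: S=-4, d=3, jump=0, S_11=-4
t=11: S=-4, d=3, jump=0, S_12=-4
t=12: S=-4, d=1, jump=3, S_13=-1
t=13: S=-1, d=1, jump=3, S_14=2
t=14: S=2, d=5, jump=2, S_15=4
t=15: S=4, d=3, jump=0, S_16=4
t=16: S=4, d=1, jump=3, S_17=7


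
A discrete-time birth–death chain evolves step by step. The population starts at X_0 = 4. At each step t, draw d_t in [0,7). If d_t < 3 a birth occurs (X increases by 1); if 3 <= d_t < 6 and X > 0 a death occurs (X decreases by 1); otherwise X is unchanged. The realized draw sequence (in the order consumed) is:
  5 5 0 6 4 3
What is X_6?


1

t=0: X=4, d=5 → death, X_1=3
t=1: X=3, d=5 → death, X_2=2
t=2: X=2, d=0 → birth, X_3=3
t=3: X=3, d=6 → hold, X_4=3
t=4: X=3, d=4 → death, X_5=2
t=5: X=2, d=3 → death, X_6=1


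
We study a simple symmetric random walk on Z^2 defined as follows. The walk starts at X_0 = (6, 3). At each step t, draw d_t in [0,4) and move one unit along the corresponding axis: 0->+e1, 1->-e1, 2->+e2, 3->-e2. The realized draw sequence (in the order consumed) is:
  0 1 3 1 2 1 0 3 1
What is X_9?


(4, 2)

t=0: X=(6, 3), d=0 → +e1, X_1=(7, 3)
t=1: X=(7, 3), d=1 → -e1, X_2=(6, 3)
t=2: X=(6, 3), d=3 → -e2, X_3=(6, 2)
t=3: X=(6, 2), d=1 → -e1, X_4=(5, 2)
t=4: X=(5, 2), d=2 → +e2, X_5=(5, 3)
t=5: X=(5, 3), d=1 → -e1, X_6=(4, 3)
t=6: X=(4, 3), d=0 → +e1, X_7=(5, 3)
t=7: X=(5, 3), d=3 → -e2, X_8=(5, 2)
t=8: X=(5, 2), d=1 → -e1, X_9=(4, 2)


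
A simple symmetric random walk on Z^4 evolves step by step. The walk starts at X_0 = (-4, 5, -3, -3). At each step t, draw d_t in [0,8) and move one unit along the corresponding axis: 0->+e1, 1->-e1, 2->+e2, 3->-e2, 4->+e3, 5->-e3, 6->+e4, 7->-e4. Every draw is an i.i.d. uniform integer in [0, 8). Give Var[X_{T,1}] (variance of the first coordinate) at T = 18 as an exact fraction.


9/2

Outcome values over d=0..7: [1, -1, 0, 0, 0, 0, 0, 0]
Σy = 0, Σy² = 2, M = 8
μ = 0/8 = 0,  σ² = 2/8 − (0)² = 1/4
Independent increments: Var[X_18] = 18·σ² = 18·(1/4) = 9/2


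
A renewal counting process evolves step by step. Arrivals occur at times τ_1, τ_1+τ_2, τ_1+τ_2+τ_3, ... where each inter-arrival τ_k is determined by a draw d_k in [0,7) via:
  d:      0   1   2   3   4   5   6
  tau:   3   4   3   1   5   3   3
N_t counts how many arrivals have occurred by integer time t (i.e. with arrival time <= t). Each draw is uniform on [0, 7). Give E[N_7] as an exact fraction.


Inter-arrival values over d=0..6: [3, 4, 3, 1, 5, 3, 3]
Each d has probability 1/7, so the pmf of τ is: f(1) = 1/7, f(3) = 4/7, f(4) = 1/7, f(5) = 1/7
Renewal equation for m(n) = E[N_n]: condition on τ_1 = k (if k <= n, one arrival plus a fresh copy on the remaining n−k steps): m(n) = F(n) + Σ_{k<=n} f(k)·m(n−k), where F(n) = P(τ <= n) and m(0) = 0
m(1) = F(1) = 1/7
m(2) = F(2) + f(1)·m(1) = 1/7 + 1/7·1/7 = 8/49
m(3) = F(3) + f(1)·m(2) = 5/7 + 1/7·8/49 = 253/343
m(4) = F(4) + f(1)·m(3) + f(3)·m(1) = 6/7 + 1/7·253/343 + 4/7·1/7 = 2507/2401
m(5) = F(5) + f(1)·m(4) + f(3)·m(2) + f(4)·m(1) = 1 + 1/7·2507/2401 + 4/7·8/49 + 1/7·1/7 = 21225/16807
m(6) = F(6) + f(1)·m(5) + f(3)·m(3) + f(4)·m(2) + f(5)·m(1) = 1 + 1/7·21225/16807 + 4/7·253/343 + 1/7·8/49 + 1/7·1/7 = 193607/117649
m(7) = F(7) + f(1)·m(6) + f(3)·m(4) + f(4)·m(3) + f(5)·m(2) = 1 + 1/7·193607/117649 + 4/7·2507/2401 + 1/7·253/343 + 1/7·8/49 = 1614509/823543
E[N_7] = m(7) = 1614509/823543

1614509/823543


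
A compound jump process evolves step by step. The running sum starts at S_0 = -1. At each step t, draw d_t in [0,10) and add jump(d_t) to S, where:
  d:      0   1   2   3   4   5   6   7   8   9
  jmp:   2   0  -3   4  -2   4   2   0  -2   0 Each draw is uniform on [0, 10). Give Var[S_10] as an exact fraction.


Outcome values over d=0..9: [2, 0, -3, 4, -2, 4, 2, 0, -2, 0]
Σy = 5, Σy² = 57, M = 10
μ = 5/10 = 1/2,  σ² = 57/10 − (1/2)² = 109/20
Independent increments: Var[S_10] = 10·σ² = 10·(109/20) = 109/2

109/2


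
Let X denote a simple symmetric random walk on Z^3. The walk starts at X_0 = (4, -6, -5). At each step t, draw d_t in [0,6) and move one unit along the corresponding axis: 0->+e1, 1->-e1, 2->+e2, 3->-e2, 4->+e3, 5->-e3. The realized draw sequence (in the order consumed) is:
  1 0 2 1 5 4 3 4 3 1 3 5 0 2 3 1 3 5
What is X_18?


(2, -9, -6)

t=0: X=(4, -6, -5), d=1 → -e1, X_1=(3, -6, -5)
t=1: X=(3, -6, -5), d=0 → +e1, X_2=(4, -6, -5)
t=2: X=(4, -6, -5), d=2 → +e2, X_3=(4, -5, -5)
t=3: X=(4, -5, -5), d=1 → -e1, X_4=(3, -5, -5)
t=4: X=(3, -5, -5), d=5 → -e3, X_5=(3, -5, -6)
t=5: X=(3, -5, -6), d=4 → +e3, X_6=(3, -5, -5)
t=6: X=(3, -5, -5), d=3 → -e2, X_7=(3, -6, -5)
t=7: X=(3, -6, -5), d=4 → +e3, X_8=(3, -6, -4)
t=8: X=(3, -6, -4), d=3 → -e2, X_9=(3, -7, -4)
t=9: X=(3, -7, -4), d=1 → -e1, X_10=(2, -7, -4)
t=10: X=(2, -7, -4), d=3 → -e2, X_11=(2, -8, -4)
t=11: X=(2, -8, -4), d=5 → -e3, X_12=(2, -8, -5)
t=12: X=(2, -8, -5), d=0 → +e1, X_13=(3, -8, -5)
t=13: X=(3, -8, -5), d=2 → +e2, X_14=(3, -7, -5)
t=14: X=(3, -7, -5), d=3 → -e2, X_15=(3, -8, -5)
t=15: X=(3, -8, -5), d=1 → -e1, X_16=(2, -8, -5)
t=16: X=(2, -8, -5), d=3 → -e2, X_17=(2, -9, -5)
t=17: X=(2, -9, -5), d=5 → -e3, X_18=(2, -9, -6)


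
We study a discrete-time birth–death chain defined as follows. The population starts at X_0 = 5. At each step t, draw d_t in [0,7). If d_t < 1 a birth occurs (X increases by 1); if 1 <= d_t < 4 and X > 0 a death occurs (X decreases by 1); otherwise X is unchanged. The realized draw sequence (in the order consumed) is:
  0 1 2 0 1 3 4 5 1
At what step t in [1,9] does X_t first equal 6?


t=0: X=5, d=0 → birth, X_1=6
t=1: X=6, d=1 → death, X_2=5
t=2: X=5, d=2 → death, X_3=4
t=3: X=4, d=0 → birth, X_4=5
t=4: X=5, d=1 → death, X_5=4
t=5: X=4, d=3 → death, X_6=3
t=6: X=3, d=4 → hold, X_7=3
t=7: X=3, d=5 → hold, X_8=3
t=8: X=3, d=1 → death, X_9=2

1


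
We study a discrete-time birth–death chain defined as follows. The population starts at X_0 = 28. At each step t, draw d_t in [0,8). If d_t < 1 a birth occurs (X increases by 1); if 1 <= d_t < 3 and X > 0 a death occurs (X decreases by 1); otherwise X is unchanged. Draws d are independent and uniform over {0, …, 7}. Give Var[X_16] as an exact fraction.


X can drop by at most 1 per step and X_0 = 28 > T = 16, so X_t >= 28 − t >= 12 > 0 for every t <= 16: the floor at 0 (the 'and X > 0' condition) never binds. Hence X_16 = X_0 + Σ_{t<16} Y_t with i.i.d. increments Y_t = y(d_t) ∈ {+1, −1, 0}.
Outcome values over d=0..7: [1, -1, -1, 0, 0, 0, 0, 0]
Σy = -1, Σy² = 3, M = 8
μ = -1/8 = -1/8,  σ² = 3/8 − (-1/8)² = 23/64
Independent increments: Var[X_16] = 16·σ² = 16·(23/64) = 23/4

23/4


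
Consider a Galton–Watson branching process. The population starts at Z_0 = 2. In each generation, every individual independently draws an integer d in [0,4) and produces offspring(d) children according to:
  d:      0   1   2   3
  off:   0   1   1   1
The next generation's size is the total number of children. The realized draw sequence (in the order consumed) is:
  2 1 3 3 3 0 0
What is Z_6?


gen 0: Z_0=2, draws=[2, 1], offspring=[1, 1], Z_1=2
gen 1: Z_1=2, draws=[3, 3], offspring=[1, 1], Z_2=2
gen 2: Z_2=2, draws=[3, 0], offspring=[1, 0], Z_3=1
gen 3: Z_3=1, draws=[0], offspring=[0], Z_4=0
gen 4: Z_4=0, draws=[], offspring=[], Z_5=0
gen 5: Z_5=0, draws=[], offspring=[], Z_6=0

0
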